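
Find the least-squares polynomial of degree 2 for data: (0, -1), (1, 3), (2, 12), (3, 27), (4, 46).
-37/35 + (53/35)x + (18/7)x²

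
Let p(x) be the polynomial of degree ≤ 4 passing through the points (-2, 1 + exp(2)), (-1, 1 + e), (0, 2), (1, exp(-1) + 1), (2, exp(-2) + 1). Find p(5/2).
(-420*e + 315 + (-180*e + 35*exp(2) + 506)*exp(2))*exp(-2)/128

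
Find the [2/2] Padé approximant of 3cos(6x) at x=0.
(3 - 45*x**2)/(3*x**2 + 1)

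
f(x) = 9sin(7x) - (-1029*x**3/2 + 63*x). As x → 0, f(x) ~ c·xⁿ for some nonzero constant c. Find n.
5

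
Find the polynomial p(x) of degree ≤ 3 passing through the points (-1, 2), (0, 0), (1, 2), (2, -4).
-2*x**3 + 2*x**2 + 2*x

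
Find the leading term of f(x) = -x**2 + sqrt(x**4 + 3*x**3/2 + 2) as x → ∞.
3*x/4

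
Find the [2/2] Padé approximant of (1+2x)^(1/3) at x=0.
(28*x**2/27 + 7*x/3 + 1)/(10*x**2/27 + 5*x/3 + 1)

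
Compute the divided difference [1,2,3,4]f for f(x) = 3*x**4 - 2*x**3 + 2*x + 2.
28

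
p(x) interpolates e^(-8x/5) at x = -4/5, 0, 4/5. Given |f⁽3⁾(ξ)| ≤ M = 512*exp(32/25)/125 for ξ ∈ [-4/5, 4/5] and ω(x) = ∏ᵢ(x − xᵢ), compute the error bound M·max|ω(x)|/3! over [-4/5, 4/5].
32768*sqrt(3)*exp(32/25)/421875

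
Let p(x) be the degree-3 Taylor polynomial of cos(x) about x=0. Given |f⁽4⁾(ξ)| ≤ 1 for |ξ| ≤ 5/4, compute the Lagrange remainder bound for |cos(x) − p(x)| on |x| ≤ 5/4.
625/6144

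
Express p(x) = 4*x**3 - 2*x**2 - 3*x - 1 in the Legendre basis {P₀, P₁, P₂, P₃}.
(-5/3)P₀ + (-3/5)P₁ + (-4/3)P₂ + (8/5)P₃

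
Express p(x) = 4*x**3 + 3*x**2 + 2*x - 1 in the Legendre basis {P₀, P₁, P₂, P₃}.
(22/5)P₁ + (2)P₂ + (8/5)P₃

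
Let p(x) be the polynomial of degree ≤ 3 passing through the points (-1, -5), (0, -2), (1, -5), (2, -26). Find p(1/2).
-2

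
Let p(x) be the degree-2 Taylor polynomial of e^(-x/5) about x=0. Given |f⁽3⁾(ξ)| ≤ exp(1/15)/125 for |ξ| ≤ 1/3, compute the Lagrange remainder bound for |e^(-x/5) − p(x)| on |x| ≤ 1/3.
exp(1/15)/20250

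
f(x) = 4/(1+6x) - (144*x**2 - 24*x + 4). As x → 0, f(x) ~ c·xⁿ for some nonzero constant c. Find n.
3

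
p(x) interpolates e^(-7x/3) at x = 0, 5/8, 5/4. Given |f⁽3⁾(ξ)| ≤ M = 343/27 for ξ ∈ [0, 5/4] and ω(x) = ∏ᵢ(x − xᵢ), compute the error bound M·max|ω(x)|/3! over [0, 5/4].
42875*sqrt(3)/373248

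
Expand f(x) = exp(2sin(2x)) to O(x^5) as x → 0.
1 + 4*x + 8*x**2 + 8*x**3 + O(x**5)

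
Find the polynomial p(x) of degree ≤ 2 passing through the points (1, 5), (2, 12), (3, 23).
2*x**2 + x + 2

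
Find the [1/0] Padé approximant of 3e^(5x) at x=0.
15*x + 3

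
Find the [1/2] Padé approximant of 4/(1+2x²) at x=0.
4/(2*x**2 + 1)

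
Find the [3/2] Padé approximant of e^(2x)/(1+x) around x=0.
(8*x**3/15 + 6*x**2/5 + 9*x/5 + 1)/(-3*x**2/5 + 4*x/5 + 1)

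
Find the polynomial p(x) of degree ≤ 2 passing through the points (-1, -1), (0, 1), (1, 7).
2*x**2 + 4*x + 1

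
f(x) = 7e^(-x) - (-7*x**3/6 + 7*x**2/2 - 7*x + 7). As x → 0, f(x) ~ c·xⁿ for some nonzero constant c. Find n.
4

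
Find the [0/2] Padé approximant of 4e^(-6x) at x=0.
4/(18*x**2 + 6*x + 1)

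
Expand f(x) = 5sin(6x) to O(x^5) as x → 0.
30*x - 180*x**3 + O(x**5)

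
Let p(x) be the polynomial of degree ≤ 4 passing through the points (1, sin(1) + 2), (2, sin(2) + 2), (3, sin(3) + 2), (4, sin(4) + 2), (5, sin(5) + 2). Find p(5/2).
-5*sin(1)/128 + 3*sin(5)/128 + 45*sin(3)/64 - 5*sin(4)/32 + 15*sin(2)/32 + 2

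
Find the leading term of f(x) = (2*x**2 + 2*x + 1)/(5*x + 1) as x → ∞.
2*x/5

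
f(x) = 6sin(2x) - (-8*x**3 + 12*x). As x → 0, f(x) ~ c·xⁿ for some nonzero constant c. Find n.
5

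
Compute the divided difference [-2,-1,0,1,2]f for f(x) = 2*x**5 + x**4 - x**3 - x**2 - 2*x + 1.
1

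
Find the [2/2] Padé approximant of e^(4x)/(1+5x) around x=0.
(392*x**2/129 + 116*x/43 + 1)/(-808*x**2/129 + 159*x/43 + 1)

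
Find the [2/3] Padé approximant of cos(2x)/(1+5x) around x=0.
(1 - 5*x**2/3)/(5*x**3/3 + x**2/3 + 5*x + 1)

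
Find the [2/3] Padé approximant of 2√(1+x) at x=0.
(7*x**2/8 + 14*x/5 + 2)/(-x**3/160 + 9*x**2/80 + 9*x/10 + 1)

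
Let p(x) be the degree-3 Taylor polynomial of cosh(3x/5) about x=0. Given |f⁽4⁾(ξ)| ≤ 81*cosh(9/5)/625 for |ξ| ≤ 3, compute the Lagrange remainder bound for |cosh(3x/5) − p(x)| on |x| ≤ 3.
2187*cosh(9/5)/5000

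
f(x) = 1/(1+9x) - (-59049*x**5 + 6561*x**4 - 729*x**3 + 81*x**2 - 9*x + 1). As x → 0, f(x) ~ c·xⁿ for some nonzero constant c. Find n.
6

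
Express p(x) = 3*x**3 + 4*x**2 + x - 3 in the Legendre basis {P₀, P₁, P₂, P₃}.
(-5/3)P₀ + (14/5)P₁ + (8/3)P₂ + (6/5)P₃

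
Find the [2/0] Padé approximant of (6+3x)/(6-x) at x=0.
x**2/9 + 2*x/3 + 1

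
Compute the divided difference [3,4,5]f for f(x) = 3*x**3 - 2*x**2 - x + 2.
34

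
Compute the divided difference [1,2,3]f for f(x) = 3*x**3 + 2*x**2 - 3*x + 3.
20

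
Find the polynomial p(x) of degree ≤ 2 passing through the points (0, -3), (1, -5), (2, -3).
2*x**2 - 4*x - 3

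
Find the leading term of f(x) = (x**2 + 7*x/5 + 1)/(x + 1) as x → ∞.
x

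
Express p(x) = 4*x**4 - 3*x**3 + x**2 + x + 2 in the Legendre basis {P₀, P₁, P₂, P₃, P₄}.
(47/15)P₀ + (-4/5)P₁ + (62/21)P₂ + (-6/5)P₃ + (32/35)P₄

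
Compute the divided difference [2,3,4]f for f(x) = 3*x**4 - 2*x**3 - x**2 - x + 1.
146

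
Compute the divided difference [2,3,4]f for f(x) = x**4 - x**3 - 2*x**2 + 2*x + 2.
44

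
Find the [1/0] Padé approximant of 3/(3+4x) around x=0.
1 - 4*x/3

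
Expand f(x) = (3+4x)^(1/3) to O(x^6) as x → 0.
3**(1/3) + 4*3**(1/3)*x/9 - 16*3**(1/3)*x**2/81 + 320*3**(1/3)*x**3/2187 - 2560*3**(1/3)*x**4/19683 + 22528*3**(1/3)*x**5/177147 + O(x**6)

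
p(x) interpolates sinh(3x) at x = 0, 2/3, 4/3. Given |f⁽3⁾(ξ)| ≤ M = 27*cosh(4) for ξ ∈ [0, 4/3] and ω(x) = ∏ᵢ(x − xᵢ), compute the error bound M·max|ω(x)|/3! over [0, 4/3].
8*sqrt(3)*cosh(4)/27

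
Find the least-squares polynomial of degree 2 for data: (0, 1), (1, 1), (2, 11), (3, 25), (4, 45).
17/35 + (-48/35)x + (22/7)x²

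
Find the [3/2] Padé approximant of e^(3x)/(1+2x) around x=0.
(549*x**3/380 + 909*x**2/380 + 45*x/19 + 1)/(-561*x**2/380 + 26*x/19 + 1)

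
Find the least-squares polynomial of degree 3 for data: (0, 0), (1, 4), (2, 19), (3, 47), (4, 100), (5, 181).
-1/9 + (865/378)x + (299/252)x² + (121/108)x³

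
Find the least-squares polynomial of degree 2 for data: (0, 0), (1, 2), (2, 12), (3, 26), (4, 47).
-1/5 + (-1/5)x + (3)x²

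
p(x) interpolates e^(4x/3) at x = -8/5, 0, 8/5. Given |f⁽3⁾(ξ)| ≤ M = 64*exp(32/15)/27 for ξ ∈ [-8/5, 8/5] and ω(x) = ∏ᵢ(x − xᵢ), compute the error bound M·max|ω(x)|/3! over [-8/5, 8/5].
32768*sqrt(3)*exp(32/15)/91125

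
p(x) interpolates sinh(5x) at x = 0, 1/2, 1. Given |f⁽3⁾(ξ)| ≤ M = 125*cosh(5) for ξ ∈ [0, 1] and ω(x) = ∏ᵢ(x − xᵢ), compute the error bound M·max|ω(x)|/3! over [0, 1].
125*sqrt(3)*cosh(5)/216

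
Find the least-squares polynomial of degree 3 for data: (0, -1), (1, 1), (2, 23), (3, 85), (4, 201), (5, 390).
-58/63 + (-631/189)x + (527/252)x² + (307/108)x³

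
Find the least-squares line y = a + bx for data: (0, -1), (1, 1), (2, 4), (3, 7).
a = -13/10, b = 27/10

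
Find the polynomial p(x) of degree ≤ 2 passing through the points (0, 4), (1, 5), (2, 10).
2*x**2 - x + 4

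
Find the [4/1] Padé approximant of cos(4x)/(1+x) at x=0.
(32*x**4/3 - 8*x**2 + 1)/(x + 1)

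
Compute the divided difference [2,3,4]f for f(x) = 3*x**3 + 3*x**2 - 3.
30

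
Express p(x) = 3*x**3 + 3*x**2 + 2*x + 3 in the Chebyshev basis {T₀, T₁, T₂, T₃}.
(9/2)T₀ + (17/4)T₁ + (3/2)T₂ + (3/4)T₃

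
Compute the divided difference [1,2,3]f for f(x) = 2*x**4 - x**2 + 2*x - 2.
49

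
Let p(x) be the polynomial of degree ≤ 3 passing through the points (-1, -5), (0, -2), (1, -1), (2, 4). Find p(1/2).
-13/8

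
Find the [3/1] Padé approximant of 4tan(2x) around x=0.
32*x**3/3 + 8*x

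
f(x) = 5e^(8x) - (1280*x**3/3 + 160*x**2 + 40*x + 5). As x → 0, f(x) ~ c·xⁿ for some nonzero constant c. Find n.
4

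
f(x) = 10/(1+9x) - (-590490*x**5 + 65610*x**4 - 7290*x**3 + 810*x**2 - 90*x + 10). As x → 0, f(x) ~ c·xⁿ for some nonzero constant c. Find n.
6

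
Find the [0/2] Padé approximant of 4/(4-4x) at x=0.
1/(1 - x)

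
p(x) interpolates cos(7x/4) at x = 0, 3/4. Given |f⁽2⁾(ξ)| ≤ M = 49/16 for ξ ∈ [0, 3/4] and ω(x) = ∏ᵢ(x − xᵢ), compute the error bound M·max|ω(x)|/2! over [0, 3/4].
441/2048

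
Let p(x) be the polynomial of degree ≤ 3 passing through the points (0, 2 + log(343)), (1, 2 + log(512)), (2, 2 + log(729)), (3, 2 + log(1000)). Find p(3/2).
2 + log(432*2**(7/8)*3**(3/8)*35**(13/16)/35)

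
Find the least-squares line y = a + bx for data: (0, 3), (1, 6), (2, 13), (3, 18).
a = 11/5, b = 26/5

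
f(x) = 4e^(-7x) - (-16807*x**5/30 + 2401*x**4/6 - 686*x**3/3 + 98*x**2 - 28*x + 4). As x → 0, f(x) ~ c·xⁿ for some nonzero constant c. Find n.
6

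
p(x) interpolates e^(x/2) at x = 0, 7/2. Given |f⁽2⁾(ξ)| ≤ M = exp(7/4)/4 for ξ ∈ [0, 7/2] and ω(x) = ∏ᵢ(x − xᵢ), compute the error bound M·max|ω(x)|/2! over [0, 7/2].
49*exp(7/4)/128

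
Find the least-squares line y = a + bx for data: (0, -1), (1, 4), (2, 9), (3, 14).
a = -1, b = 5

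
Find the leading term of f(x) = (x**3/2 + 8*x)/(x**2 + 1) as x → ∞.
x/2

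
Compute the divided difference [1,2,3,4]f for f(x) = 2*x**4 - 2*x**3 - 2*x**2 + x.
18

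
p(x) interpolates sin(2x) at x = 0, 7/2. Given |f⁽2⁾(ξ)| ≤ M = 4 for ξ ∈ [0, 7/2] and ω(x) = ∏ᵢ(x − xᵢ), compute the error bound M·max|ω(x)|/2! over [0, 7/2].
49/8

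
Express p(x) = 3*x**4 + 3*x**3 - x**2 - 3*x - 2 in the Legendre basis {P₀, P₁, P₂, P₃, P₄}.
(-26/15)P₀ + (-6/5)P₁ + (22/21)P₂ + (6/5)P₃ + (24/35)P₄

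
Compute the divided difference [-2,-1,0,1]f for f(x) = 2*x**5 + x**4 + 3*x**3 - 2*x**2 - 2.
11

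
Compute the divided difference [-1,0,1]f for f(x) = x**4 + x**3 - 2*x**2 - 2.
-1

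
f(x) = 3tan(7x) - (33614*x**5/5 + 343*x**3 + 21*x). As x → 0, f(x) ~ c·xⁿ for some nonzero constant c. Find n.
7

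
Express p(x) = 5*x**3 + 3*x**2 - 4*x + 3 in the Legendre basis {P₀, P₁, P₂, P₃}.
(4)P₀ - P₁ + (2)P₂ + (2)P₃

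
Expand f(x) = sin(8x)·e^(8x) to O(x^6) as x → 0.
8*x + 64*x**2 + 512*x**3/3 - 16384*x**5/15 + O(x**6)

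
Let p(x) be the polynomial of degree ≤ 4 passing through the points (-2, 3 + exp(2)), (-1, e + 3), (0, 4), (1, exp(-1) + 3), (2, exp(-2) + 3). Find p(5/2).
(-420*e + 315 + (-180*e + 35*exp(2) + 762)*exp(2))*exp(-2)/128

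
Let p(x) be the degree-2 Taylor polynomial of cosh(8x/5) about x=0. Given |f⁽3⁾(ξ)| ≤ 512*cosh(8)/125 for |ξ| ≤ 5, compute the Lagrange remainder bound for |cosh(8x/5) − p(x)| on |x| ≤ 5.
256*cosh(8)/3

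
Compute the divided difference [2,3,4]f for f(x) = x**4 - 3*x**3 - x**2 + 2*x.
27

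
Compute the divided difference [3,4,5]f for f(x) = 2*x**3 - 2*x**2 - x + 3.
22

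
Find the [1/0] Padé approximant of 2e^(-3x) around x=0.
2 - 6*x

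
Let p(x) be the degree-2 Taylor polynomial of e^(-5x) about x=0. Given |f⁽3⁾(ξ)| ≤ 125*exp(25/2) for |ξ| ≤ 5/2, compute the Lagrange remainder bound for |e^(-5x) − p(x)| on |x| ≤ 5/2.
15625*exp(25/2)/48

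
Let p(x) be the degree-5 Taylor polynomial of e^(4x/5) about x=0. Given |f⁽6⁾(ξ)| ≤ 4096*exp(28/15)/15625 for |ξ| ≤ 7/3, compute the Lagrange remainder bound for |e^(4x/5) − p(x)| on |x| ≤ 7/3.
30118144*exp(28/15)/512578125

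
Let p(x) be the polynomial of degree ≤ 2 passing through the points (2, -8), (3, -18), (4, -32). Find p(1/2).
-1/2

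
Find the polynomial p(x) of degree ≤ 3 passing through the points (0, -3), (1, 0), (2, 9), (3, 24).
3*x**2 - 3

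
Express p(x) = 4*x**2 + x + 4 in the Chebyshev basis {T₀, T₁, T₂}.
(6)T₀ + T₁ + (2)T₂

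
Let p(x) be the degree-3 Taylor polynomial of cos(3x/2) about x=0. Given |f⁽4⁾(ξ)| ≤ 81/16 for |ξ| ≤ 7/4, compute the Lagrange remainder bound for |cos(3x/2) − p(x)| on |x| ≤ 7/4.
64827/32768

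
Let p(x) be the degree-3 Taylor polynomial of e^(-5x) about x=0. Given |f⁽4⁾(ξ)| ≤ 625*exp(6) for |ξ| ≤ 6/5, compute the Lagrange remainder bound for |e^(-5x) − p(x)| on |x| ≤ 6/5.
54*exp(6)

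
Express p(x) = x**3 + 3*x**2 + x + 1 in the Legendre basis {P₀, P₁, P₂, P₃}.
(2)P₀ + (8/5)P₁ + (2)P₂ + (2/5)P₃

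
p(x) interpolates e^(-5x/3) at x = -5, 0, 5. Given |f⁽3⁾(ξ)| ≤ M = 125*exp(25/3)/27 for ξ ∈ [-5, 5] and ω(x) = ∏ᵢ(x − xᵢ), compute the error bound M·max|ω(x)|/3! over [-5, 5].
15625*sqrt(3)*exp(25/3)/729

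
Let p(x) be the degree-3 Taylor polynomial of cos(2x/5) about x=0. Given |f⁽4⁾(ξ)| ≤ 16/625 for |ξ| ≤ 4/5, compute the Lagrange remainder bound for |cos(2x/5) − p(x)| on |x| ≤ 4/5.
512/1171875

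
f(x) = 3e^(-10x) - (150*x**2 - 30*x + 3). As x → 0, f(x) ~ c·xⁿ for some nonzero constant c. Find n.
3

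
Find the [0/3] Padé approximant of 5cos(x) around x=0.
5/(x**2/2 + 1)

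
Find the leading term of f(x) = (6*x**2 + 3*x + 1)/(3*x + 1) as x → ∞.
2*x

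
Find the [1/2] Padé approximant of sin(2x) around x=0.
2*x/(2*x**2/3 + 1)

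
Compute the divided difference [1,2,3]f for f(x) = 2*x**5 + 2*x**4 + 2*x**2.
232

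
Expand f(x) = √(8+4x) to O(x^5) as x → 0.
2*sqrt(2) + sqrt(2)*x/2 - sqrt(2)*x**2/16 + sqrt(2)*x**3/64 - 5*sqrt(2)*x**4/1024 + O(x**5)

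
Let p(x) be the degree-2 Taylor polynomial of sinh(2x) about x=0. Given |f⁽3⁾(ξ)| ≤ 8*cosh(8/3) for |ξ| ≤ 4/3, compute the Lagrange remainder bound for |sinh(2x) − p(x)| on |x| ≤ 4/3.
256*cosh(8/3)/81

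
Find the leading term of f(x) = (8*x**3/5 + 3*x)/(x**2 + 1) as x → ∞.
8*x/5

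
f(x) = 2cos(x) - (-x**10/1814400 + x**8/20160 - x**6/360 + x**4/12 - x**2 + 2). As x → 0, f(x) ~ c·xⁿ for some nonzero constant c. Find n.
12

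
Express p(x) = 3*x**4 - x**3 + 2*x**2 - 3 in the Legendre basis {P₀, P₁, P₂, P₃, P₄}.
(-26/15)P₀ + (-3/5)P₁ + (64/21)P₂ + (-2/5)P₃ + (24/35)P₄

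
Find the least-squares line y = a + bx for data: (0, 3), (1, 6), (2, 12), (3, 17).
a = 23/10, b = 24/5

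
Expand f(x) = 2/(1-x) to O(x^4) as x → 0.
2 + 2*x + 2*x**2 + 2*x**3 + O(x**4)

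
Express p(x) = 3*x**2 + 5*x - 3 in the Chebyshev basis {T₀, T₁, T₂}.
(-3/2)T₀ + (5)T₁ + (3/2)T₂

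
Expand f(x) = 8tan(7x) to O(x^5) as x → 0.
56*x + 2744*x**3/3 + O(x**5)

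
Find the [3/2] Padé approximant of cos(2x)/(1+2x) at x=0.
(14*x**3/3 - 7*x**2/3 - 2*x + 1)/(1 - 13*x**2/3)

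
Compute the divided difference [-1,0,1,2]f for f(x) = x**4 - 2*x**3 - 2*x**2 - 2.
0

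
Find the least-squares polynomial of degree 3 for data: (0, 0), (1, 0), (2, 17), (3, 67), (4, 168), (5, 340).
-1/7 + (-9/7)x + (-8/7)x² + (3)x³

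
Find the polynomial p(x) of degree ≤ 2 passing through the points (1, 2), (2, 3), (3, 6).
x**2 - 2*x + 3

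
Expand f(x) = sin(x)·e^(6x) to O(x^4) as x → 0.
x + 6*x**2 + 107*x**3/6 + O(x**4)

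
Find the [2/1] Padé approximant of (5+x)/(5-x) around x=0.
(x/5 + 1)/(1 - x/5)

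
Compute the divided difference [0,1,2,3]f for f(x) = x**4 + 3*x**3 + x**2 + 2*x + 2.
9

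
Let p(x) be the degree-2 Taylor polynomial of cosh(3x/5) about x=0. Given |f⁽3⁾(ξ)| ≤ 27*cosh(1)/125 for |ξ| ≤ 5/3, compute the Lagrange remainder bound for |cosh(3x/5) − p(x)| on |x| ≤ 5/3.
cosh(1)/6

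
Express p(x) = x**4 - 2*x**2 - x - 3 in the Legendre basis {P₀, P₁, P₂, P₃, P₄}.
(-52/15)P₀ - P₁ + (-16/21)P₂ + (8/35)P₄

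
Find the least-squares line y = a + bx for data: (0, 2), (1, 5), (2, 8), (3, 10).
a = 11/5, b = 27/10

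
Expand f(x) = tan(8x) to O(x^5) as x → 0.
8*x + 512*x**3/3 + O(x**5)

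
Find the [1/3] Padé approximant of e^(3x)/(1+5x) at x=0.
(17*x/16 + 1)/(219*x**3/32 - 67*x**2/8 + 49*x/16 + 1)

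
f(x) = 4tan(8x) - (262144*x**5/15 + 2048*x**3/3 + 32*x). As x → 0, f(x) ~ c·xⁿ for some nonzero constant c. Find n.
7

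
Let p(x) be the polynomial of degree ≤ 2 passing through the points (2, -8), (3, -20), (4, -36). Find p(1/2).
5/2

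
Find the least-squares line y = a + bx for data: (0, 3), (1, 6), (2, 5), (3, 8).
a = 17/5, b = 7/5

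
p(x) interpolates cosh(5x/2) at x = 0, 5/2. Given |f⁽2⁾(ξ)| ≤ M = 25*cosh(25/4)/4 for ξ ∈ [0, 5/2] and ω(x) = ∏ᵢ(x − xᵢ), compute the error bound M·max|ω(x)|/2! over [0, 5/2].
625*cosh(25/4)/128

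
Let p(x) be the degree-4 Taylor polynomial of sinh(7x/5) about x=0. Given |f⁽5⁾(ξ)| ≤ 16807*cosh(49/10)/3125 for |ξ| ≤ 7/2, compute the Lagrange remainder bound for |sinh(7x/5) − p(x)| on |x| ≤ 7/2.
282475249*cosh(49/10)/12000000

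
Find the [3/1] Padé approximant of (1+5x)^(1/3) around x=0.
(-125*x**3/81 + 25*x**2/9 + 5*x + 1)/(10*x/3 + 1)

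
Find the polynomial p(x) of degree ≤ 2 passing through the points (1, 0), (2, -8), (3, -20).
-2*x**2 - 2*x + 4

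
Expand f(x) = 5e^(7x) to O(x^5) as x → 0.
5 + 35*x + 245*x**2/2 + 1715*x**3/6 + 12005*x**4/24 + O(x**5)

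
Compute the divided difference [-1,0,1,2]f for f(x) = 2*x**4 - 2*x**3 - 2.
2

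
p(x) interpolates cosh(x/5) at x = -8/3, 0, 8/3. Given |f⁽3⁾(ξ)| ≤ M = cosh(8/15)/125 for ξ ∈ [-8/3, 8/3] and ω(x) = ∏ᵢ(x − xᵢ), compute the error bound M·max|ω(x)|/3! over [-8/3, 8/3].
512*sqrt(3)*cosh(8/15)/91125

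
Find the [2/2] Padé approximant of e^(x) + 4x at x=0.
(-7*x**2/12 + 67*x/14 + 1)/(-x**2/84 - 3*x/14 + 1)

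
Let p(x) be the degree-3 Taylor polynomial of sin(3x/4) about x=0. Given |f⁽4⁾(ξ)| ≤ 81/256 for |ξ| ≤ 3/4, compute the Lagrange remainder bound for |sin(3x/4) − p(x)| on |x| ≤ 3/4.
2187/524288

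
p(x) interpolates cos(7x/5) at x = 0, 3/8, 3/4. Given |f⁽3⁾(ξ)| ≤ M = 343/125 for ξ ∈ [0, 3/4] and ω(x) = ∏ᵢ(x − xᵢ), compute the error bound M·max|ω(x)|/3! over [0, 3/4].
343*sqrt(3)/64000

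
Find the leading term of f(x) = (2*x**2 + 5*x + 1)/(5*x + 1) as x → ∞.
2*x/5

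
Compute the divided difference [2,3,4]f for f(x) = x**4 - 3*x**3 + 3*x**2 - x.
31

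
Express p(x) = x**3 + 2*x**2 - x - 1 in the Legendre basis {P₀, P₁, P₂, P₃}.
(-1/3)P₀ + (-2/5)P₁ + (4/3)P₂ + (2/5)P₃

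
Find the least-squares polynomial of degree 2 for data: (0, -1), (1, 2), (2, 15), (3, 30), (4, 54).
-46/35 + (43/35)x + (22/7)x²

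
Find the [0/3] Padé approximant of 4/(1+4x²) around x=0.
4/(4*x**2 + 1)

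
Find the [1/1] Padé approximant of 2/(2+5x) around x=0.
1/(5*x/2 + 1)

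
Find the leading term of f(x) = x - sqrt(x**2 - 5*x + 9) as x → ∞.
5/2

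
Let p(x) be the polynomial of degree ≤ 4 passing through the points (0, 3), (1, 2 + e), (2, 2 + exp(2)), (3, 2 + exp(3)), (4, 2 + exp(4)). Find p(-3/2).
-385*exp(3)/32 - 693*e/32 + 1411/128 + 315*exp(4)/128 + 1485*exp(2)/64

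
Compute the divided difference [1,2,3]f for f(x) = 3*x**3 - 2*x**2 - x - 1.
16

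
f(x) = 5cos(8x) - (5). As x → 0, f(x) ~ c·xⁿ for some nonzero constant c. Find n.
2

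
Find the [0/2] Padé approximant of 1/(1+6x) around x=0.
1/(6*x + 1)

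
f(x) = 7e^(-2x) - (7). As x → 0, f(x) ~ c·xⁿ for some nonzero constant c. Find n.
1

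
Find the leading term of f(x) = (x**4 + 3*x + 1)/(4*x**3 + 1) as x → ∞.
x/4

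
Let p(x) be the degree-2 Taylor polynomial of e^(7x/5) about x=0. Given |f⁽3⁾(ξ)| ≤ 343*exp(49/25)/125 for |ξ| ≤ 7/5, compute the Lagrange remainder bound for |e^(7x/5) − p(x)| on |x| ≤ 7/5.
117649*exp(49/25)/93750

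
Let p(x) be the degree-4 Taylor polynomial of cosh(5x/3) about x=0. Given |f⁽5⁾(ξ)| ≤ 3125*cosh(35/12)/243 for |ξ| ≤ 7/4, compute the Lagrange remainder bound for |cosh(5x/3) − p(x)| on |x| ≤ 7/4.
10504375*cosh(35/12)/5971968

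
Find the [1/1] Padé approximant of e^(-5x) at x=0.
(1 - 5*x/2)/(5*x/2 + 1)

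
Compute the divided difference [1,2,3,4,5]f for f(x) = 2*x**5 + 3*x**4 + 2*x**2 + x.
33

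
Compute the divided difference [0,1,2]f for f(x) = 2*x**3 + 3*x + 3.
6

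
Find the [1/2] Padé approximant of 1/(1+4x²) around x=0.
1/(4*x**2 + 1)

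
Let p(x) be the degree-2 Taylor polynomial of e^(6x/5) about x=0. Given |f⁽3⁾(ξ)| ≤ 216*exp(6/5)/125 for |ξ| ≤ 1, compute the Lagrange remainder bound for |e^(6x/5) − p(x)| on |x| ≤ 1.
36*exp(6/5)/125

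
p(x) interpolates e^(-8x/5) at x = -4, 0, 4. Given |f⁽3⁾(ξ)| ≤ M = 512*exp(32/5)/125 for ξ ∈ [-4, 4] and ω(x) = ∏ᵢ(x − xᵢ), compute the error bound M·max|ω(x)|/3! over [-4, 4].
32768*sqrt(3)*exp(32/5)/3375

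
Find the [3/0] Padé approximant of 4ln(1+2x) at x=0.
8*x*(4*x**2 - 3*x + 3)/3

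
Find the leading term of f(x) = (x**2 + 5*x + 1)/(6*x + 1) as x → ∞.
x/6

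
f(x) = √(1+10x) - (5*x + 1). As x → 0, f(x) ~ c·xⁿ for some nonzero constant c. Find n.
2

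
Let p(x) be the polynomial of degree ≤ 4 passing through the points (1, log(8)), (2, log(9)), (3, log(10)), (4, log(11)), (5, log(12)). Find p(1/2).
log(25600*11**(19/32)*2**(113/128)*3**(91/128)*5**(61/64)/264627)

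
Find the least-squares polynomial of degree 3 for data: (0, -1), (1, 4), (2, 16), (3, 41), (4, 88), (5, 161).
-121/126 + (397/108)x + (25/252)x² + (61/54)x³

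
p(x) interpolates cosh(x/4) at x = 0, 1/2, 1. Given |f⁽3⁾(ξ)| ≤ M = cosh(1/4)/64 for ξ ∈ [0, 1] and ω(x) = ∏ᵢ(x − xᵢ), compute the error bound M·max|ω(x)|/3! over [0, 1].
sqrt(3)*cosh(1/4)/13824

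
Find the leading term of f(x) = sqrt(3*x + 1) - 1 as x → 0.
3*x/2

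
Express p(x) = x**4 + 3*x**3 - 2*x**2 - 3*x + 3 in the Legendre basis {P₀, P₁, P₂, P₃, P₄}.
(38/15)P₀ + (-6/5)P₁ + (-16/21)P₂ + (6/5)P₃ + (8/35)P₄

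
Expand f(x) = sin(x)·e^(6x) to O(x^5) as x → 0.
x + 6*x**2 + 107*x**3/6 + 35*x**4 + O(x**5)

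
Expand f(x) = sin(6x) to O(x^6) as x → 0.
6*x - 36*x**3 + 324*x**5/5 + O(x**6)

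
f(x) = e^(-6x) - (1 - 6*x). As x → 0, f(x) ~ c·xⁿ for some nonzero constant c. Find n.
2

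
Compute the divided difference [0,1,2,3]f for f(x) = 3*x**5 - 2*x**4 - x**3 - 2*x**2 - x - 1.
62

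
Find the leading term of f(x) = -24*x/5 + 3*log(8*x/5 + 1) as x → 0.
-96*x**2/25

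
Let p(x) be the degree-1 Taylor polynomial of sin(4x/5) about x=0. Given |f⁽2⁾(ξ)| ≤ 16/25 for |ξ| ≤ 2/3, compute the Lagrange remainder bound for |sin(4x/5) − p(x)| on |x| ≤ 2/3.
32/225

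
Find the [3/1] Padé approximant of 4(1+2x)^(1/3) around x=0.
(-32*x**3/81 + 16*x**2/9 + 8*x + 4)/(4*x/3 + 1)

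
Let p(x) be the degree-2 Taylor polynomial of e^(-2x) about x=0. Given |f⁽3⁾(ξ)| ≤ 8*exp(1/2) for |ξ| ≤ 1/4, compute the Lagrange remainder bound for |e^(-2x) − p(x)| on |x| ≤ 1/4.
exp(1/2)/48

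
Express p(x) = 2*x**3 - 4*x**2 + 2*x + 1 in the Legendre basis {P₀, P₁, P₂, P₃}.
(-1/3)P₀ + (16/5)P₁ + (-8/3)P₂ + (4/5)P₃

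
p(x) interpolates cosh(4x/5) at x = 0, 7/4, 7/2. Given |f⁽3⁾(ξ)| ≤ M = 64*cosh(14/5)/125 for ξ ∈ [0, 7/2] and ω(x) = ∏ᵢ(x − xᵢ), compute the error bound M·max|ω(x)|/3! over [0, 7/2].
343*sqrt(3)*cosh(14/5)/3375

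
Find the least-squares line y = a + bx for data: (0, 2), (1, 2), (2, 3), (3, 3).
a = 19/10, b = 2/5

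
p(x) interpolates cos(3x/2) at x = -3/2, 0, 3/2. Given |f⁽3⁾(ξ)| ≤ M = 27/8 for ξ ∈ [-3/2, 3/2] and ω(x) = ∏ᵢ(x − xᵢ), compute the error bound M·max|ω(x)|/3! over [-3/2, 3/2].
27*sqrt(3)/64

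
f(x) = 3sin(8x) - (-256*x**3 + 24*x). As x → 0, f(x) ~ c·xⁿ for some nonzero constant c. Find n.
5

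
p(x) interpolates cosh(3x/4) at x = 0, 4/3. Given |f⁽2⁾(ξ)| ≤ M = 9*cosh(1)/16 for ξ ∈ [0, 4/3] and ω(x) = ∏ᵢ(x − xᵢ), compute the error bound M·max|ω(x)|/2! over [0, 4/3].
cosh(1)/8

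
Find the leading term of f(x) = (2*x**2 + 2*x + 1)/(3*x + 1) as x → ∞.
2*x/3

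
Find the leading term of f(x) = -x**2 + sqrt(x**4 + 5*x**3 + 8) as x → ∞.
5*x/2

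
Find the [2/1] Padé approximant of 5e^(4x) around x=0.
(40*x**2/3 + 40*x/3 + 5)/(1 - 4*x/3)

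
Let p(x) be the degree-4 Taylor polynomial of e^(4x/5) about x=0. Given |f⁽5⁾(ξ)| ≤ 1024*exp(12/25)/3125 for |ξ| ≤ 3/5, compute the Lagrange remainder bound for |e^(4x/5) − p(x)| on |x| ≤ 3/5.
10368*exp(12/25)/48828125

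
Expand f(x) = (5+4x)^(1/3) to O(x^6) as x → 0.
5**(1/3) + 4*5**(1/3)*x/15 - 16*5**(1/3)*x**2/225 + 64*5**(1/3)*x**3/2025 - 512*5**(1/3)*x**4/30375 + 22528*5**(1/3)*x**5/2278125 + O(x**6)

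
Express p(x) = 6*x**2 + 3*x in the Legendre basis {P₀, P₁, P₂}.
(2)P₀ + (3)P₁ + (4)P₂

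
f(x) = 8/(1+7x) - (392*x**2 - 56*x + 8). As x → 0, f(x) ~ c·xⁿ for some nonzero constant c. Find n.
3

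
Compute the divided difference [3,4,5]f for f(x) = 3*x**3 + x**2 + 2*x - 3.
37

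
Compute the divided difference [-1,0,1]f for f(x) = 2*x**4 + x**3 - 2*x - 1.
2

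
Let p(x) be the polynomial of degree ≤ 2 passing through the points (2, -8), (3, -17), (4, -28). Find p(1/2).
7/4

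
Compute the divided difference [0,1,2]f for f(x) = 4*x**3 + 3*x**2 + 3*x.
15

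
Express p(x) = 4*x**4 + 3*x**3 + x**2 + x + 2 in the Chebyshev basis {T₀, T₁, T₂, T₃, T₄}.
(4)T₀ + (13/4)T₁ + (5/2)T₂ + (3/4)T₃ + (1/2)T₄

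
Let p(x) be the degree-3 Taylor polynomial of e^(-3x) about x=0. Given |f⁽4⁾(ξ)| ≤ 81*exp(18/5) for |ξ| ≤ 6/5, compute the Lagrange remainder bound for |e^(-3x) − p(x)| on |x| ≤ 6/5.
4374*exp(18/5)/625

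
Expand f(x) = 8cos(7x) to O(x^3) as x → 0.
8 - 196*x**2 + O(x**3)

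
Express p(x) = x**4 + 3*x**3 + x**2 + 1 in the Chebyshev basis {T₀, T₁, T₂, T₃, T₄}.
(15/8)T₀ + (9/4)T₁ + T₂ + (3/4)T₃ + (1/8)T₄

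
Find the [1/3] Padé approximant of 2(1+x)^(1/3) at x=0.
(5*x/3 + 2)/(x**3/81 - x**2/18 + x/2 + 1)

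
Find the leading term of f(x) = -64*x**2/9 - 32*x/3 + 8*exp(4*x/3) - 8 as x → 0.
256*x**3/81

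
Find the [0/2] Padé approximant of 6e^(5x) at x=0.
6/(25*x**2/2 - 5*x + 1)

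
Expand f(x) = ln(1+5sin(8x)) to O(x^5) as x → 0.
40*x - 800*x**2 + 62720*x**3/3 - 1868800*x**4/3 + O(x**5)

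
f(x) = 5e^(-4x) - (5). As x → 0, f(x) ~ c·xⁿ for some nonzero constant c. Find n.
1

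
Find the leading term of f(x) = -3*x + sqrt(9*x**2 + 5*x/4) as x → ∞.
5/24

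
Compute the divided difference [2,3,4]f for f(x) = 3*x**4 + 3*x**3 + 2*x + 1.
192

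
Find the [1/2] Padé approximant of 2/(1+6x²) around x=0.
2/(6*x**2 + 1)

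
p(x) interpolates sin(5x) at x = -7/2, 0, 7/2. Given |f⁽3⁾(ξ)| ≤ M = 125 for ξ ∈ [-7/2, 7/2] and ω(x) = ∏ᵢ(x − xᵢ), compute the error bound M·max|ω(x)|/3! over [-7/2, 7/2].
42875*sqrt(3)/216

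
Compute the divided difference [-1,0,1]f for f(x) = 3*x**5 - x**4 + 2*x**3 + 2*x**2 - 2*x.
1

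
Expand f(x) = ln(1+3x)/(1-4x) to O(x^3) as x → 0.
3*x + 15*x**2/2 + O(x**3)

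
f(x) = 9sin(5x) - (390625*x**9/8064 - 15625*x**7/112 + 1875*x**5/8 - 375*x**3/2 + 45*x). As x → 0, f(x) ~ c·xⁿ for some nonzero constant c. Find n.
11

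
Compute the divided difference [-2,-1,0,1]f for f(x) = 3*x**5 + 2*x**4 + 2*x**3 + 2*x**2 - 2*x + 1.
13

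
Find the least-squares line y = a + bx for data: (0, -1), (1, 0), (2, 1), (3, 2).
a = -1, b = 1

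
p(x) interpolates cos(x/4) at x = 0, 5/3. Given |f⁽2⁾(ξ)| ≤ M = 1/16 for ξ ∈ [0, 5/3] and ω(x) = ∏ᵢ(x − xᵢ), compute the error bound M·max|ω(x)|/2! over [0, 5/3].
25/1152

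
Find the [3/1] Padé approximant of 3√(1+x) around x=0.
(-3*x**3/64 + 9*x**2/16 + 27*x/8 + 3)/(5*x/8 + 1)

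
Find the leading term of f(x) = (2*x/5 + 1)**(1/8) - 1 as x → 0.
x/20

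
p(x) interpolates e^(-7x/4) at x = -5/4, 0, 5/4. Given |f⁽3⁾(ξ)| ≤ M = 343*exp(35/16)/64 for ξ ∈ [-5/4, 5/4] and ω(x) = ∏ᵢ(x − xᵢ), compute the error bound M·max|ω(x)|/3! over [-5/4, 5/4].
42875*sqrt(3)*exp(35/16)/110592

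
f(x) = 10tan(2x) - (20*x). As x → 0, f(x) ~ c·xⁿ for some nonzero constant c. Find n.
3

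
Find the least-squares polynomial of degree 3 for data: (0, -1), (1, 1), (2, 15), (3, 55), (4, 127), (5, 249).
-67/63 + (-46/189)x + (26/63)x² + (52/27)x³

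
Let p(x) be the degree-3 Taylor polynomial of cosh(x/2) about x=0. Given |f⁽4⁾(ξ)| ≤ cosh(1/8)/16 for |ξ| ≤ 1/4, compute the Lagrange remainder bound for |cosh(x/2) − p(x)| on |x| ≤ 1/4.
cosh(1/8)/98304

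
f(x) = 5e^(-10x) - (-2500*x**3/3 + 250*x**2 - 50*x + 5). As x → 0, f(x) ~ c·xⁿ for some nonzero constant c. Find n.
4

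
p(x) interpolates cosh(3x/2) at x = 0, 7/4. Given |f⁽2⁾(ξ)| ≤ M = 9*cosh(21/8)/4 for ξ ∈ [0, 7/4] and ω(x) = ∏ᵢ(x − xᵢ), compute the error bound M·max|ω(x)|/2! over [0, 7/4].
441*cosh(21/8)/512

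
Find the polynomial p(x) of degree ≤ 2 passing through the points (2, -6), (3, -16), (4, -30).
2 - 2*x**2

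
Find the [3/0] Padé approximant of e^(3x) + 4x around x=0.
9*x**3/2 + 9*x**2/2 + 7*x + 1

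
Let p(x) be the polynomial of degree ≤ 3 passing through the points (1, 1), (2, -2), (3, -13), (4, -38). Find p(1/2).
11/8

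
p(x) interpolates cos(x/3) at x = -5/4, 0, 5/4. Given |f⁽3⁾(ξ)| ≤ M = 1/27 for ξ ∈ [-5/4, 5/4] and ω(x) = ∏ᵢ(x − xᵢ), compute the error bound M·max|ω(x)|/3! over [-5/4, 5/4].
125*sqrt(3)/46656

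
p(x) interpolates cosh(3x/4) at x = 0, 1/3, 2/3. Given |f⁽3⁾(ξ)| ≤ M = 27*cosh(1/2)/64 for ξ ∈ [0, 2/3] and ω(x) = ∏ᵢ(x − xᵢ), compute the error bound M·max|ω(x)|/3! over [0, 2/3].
sqrt(3)*cosh(1/2)/1728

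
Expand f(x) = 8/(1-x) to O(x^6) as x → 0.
8 + 8*x + 8*x**2 + 8*x**3 + 8*x**4 + 8*x**5 + O(x**6)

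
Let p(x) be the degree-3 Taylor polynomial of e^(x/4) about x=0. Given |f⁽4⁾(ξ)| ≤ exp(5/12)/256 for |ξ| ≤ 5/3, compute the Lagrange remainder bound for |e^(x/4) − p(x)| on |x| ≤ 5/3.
625*exp(5/12)/497664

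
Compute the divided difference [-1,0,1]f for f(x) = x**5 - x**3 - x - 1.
0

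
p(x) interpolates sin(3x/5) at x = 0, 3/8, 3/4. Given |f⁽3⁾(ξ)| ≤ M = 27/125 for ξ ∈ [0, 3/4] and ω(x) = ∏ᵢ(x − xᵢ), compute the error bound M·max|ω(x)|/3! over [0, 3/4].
27*sqrt(3)/64000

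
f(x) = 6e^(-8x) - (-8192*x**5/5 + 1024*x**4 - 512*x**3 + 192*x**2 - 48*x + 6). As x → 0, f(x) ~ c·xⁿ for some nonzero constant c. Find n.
6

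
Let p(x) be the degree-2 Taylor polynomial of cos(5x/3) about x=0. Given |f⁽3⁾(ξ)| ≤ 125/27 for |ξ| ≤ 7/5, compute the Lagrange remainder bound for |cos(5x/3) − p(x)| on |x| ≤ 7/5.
343/162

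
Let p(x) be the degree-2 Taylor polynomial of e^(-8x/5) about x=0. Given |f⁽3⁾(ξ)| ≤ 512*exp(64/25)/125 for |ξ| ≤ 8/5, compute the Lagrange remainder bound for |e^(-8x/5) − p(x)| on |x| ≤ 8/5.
131072*exp(64/25)/46875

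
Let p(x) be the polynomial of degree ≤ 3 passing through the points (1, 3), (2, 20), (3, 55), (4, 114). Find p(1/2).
-5/8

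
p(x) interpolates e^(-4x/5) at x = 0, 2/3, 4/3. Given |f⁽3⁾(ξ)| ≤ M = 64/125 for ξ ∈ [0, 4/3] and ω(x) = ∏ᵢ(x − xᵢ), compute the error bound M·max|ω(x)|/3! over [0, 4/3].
512*sqrt(3)/91125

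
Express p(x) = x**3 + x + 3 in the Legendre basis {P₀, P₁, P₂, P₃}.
(3)P₀ + (8/5)P₁ + (2/5)P₃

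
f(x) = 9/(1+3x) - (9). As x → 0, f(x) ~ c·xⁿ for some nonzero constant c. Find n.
1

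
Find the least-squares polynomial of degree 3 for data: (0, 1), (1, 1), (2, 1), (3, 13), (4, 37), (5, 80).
79/63 + (-379/378)x + (-263/252)x² + (95/108)x³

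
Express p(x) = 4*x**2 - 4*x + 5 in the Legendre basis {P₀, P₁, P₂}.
(19/3)P₀ + (-4)P₁ + (8/3)P₂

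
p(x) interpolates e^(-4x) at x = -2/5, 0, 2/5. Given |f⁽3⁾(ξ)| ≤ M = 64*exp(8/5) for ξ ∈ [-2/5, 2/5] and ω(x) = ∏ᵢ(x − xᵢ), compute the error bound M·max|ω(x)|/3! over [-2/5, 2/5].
512*sqrt(3)*exp(8/5)/3375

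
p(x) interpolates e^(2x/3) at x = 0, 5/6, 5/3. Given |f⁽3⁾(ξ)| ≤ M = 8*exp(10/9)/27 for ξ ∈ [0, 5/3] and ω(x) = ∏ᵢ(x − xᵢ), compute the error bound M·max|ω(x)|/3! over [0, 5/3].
125*sqrt(3)*exp(10/9)/19683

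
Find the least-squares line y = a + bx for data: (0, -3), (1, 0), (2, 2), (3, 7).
a = -33/10, b = 16/5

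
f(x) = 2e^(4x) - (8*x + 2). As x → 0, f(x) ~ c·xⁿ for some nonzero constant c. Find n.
2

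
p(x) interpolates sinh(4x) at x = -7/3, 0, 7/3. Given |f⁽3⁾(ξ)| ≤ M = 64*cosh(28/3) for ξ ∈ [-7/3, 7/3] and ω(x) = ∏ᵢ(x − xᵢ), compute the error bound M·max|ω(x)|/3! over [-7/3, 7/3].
21952*sqrt(3)*cosh(28/3)/729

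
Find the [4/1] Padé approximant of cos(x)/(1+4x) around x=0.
(x**4/24 - x**2/2 + 1)/(4*x + 1)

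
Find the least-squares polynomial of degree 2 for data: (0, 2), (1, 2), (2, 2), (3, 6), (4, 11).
11/5 + (-9/5)x + x²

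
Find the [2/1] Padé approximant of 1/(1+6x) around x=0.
1/(6*x + 1)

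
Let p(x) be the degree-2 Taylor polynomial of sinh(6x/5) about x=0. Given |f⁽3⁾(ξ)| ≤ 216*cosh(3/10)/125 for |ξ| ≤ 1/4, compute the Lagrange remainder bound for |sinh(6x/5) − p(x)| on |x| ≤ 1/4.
9*cosh(3/10)/2000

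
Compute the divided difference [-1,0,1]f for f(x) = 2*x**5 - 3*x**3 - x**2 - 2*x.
-1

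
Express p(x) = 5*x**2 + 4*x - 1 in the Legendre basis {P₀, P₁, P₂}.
(2/3)P₀ + (4)P₁ + (10/3)P₂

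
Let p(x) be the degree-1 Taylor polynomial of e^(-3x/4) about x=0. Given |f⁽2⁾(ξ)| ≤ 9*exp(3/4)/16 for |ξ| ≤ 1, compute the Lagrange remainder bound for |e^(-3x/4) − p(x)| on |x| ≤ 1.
9*exp(3/4)/32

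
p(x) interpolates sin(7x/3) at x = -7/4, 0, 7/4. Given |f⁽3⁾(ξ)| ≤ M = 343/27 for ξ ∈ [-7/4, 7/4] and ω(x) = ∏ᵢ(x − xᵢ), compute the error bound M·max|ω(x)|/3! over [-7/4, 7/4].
117649*sqrt(3)/46656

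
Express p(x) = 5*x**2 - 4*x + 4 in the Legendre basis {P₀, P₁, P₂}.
(17/3)P₀ + (-4)P₁ + (10/3)P₂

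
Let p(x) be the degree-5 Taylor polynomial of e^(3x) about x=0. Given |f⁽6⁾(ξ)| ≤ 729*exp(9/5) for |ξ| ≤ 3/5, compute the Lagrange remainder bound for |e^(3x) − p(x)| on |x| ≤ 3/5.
59049*exp(9/5)/1250000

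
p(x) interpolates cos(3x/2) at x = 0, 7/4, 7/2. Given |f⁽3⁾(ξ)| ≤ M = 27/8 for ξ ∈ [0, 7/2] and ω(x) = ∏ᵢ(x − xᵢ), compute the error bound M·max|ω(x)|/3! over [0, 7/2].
343*sqrt(3)/512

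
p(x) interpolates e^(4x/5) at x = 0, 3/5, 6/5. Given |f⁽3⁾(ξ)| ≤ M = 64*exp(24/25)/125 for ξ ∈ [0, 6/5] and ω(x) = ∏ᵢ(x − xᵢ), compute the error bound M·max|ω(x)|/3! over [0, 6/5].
64*sqrt(3)*exp(24/25)/15625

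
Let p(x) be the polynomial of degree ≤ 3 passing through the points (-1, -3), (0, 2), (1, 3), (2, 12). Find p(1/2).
9/4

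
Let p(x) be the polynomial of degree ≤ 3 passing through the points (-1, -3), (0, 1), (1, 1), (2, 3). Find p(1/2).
9/8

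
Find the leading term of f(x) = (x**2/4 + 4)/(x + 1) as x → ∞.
x/4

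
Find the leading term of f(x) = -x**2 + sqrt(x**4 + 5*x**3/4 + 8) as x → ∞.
5*x/8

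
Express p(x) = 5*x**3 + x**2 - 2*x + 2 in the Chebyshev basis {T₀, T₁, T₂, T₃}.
(5/2)T₀ + (7/4)T₁ + (1/2)T₂ + (5/4)T₃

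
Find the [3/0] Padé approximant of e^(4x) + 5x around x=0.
32*x**3/3 + 8*x**2 + 9*x + 1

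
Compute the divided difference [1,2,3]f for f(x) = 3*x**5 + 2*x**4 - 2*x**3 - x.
308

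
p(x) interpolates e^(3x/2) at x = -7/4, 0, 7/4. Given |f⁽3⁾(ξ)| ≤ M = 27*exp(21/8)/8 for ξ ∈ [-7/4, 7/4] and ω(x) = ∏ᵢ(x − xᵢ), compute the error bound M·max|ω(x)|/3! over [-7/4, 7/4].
343*sqrt(3)*exp(21/8)/512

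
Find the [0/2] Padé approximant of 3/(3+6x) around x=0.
1/(2*x + 1)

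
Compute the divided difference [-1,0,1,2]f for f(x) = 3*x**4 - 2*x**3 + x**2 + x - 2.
4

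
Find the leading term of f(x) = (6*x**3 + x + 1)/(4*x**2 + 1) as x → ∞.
3*x/2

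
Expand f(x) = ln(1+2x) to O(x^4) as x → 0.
2*x - 2*x**2 + 8*x**3/3 + O(x**4)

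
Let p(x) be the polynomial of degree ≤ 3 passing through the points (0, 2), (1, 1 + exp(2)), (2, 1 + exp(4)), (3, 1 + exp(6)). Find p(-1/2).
-5*exp(6)/16 - 35*exp(2)/16 + 51/16 + 21*exp(4)/16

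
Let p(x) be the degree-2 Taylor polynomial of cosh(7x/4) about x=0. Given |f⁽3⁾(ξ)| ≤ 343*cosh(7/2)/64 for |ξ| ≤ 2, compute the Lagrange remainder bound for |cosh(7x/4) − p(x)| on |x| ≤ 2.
343*cosh(7/2)/48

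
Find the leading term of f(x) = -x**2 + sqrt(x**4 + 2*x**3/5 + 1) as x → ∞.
x/5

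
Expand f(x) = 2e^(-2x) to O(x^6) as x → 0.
2 - 4*x + 4*x**2 - 8*x**3/3 + 4*x**4/3 - 8*x**5/15 + O(x**6)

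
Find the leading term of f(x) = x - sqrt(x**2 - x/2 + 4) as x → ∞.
1/4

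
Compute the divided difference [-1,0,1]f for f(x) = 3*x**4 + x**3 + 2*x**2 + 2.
5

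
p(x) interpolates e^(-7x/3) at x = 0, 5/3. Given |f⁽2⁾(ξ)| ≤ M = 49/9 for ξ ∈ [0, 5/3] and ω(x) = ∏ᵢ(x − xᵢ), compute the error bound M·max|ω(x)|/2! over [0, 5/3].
1225/648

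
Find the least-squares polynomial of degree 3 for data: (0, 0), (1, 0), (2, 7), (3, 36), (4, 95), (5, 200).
1/42 + (-31/252)x + (-89/42)x² + (73/36)x³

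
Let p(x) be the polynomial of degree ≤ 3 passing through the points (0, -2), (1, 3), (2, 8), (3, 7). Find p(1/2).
1/8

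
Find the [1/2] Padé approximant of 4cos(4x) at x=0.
4/(8*x**2 + 1)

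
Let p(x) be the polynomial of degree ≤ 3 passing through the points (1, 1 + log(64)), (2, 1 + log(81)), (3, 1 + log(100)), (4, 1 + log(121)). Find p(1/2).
1 + log(819200*11**(3/8)*2**(3/4)*3**(1/4)*5**(5/8)/216513)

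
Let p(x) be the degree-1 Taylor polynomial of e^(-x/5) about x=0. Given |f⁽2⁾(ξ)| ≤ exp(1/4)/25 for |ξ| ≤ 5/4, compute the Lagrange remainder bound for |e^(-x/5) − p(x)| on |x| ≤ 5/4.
exp(1/4)/32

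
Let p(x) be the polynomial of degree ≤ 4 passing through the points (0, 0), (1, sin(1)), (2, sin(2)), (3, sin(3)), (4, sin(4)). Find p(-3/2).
-693*sin(1)/32 + 315*sin(4)/128 - 385*sin(3)/32 + 1485*sin(2)/64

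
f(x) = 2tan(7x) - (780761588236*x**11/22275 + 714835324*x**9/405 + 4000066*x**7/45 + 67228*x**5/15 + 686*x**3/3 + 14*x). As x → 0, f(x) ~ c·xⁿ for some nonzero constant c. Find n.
13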